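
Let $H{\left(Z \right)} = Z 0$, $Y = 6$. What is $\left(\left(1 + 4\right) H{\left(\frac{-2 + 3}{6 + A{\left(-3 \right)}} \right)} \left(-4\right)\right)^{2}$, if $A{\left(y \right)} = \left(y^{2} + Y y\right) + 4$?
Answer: $0$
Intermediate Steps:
$A{\left(y \right)} = 4 + y^{2} + 6 y$ ($A{\left(y \right)} = \left(y^{2} + 6 y\right) + 4 = 4 + y^{2} + 6 y$)
$H{\left(Z \right)} = 0$
$\left(\left(1 + 4\right) H{\left(\frac{-2 + 3}{6 + A{\left(-3 \right)}} \right)} \left(-4\right)\right)^{2} = \left(\left(1 + 4\right) 0 \left(-4\right)\right)^{2} = \left(5 \cdot 0 \left(-4\right)\right)^{2} = \left(0 \left(-4\right)\right)^{2} = 0^{2} = 0$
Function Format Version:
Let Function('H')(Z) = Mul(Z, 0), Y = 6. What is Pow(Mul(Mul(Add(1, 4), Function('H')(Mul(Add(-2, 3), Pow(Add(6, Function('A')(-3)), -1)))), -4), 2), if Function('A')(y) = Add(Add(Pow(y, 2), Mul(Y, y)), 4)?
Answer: 0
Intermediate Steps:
Function('A')(y) = Add(4, Pow(y, 2), Mul(6, y)) (Function('A')(y) = Add(Add(Pow(y, 2), Mul(6, y)), 4) = Add(4, Pow(y, 2), Mul(6, y)))
Function('H')(Z) = 0
Pow(Mul(Mul(Add(1, 4), Function('H')(Mul(Add(-2, 3), Pow(Add(6, Function('A')(-3)), -1)))), -4), 2) = Pow(Mul(Mul(Add(1, 4), 0), -4), 2) = Pow(Mul(Mul(5, 0), -4), 2) = Pow(Mul(0, -4), 2) = Pow(0, 2) = 0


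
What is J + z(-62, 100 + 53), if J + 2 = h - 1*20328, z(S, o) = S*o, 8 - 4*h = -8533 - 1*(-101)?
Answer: -27706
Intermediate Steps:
h = 2110 (h = 2 - (-8533 - 1*(-101))/4 = 2 - (-8533 + 101)/4 = 2 - 1/4*(-8432) = 2 + 2108 = 2110)
J = -18220 (J = -2 + (2110 - 1*20328) = -2 + (2110 - 20328) = -2 - 18218 = -18220)
J + z(-62, 100 + 53) = -18220 - 62*(100 + 53) = -18220 - 62*153 = -18220 - 9486 = -27706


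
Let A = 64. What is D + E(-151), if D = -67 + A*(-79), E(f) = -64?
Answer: -5187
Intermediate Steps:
D = -5123 (D = -67 + 64*(-79) = -67 - 5056 = -5123)
D + E(-151) = -5123 - 64 = -5187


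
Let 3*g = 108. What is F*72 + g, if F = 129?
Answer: 9324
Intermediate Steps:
g = 36 (g = (⅓)*108 = 36)
F*72 + g = 129*72 + 36 = 9288 + 36 = 9324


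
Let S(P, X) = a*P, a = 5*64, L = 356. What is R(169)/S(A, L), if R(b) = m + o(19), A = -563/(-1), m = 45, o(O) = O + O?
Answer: 83/180160 ≈ 0.00046070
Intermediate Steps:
o(O) = 2*O
a = 320
A = 563 (A = -563*(-1) = 563)
S(P, X) = 320*P
R(b) = 83 (R(b) = 45 + 2*19 = 45 + 38 = 83)
R(169)/S(A, L) = 83/((320*563)) = 83/180160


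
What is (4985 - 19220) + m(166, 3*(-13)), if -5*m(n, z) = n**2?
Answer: -98731/5 ≈ -19746.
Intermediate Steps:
m(n, z) = -n**2/5
(4985 - 19220) + m(166, 3*(-13)) = (4985 - 19220) - 1/5*166**2 = -14235 - 1/5*27556 = -14235 - 27556/5 = -98731/5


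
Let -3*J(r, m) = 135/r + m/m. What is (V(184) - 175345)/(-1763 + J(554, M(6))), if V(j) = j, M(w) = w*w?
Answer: 41588226/418685 ≈ 99.331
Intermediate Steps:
M(w) = w**2
J(r, m) = -1/3 - 45/r (J(r, m) = -(135/r + m/m)/3 = -(135/r + 1)/3 = -(1 + 135/r)/3 = -1/3 - 45/r)
(V(184) - 175345)/(-1763 + J(554, M(6))) = (184 - 175345)/(-1763 + (1/3)*(-135 - 1*554)/554) = -175161/(-1763 + (1/3)*(1/554)*(-135 - 554)) = -175161/(-1763 + (1/3)*(1/554)*(-689)) = -175161/(-1763 - 689/1662) = -175161/(-2930795/1662) = -175161*(-1662/2930795) = 41588226/418685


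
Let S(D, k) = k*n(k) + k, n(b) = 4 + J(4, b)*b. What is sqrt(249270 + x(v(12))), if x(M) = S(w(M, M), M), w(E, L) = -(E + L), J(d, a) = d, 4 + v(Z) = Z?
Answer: sqrt(249566) ≈ 499.57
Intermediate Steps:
v(Z) = -4 + Z
w(E, L) = -E - L
n(b) = 4 + 4*b
S(D, k) = k + k*(4 + 4*k) (S(D, k) = k*(4 + 4*k) + k = k + k*(4 + 4*k))
x(M) = M*(5 + 4*M)
sqrt(249270 + x(v(12))) = sqrt(249270 + (-4 + 12)*(5 + 4*(-4 + 12))) = sqrt(249270 + 8*(5 + 4*8)) = sqrt(249270 + 8*(5 + 32)) = sqrt(249270 + 8*37) = sqrt(249270 + 296) = sqrt(249566)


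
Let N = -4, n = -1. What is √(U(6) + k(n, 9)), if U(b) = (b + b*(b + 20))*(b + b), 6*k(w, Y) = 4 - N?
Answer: 2*√4377/3 ≈ 44.106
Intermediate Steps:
k(w, Y) = 4/3 (k(w, Y) = (4 - 1*(-4))/6 = (4 + 4)/6 = (⅙)*8 = 4/3)
U(b) = 2*b*(b + b*(20 + b)) (U(b) = (b + b*(20 + b))*(2*b) = 2*b*(b + b*(20 + b)))
√(U(6) + k(n, 9)) = √(2*6²*(21 + 6) + 4/3) = √(2*36*27 + 4/3) = √(1944 + 4/3) = √(5836/3) = 2*√4377/3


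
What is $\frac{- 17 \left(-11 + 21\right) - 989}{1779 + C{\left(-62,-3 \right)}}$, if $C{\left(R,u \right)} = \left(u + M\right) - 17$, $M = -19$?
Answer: $- \frac{1159}{1740} \approx -0.66609$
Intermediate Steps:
$C{\left(R,u \right)} = -36 + u$ ($C{\left(R,u \right)} = \left(u - 19\right) - 17 = \left(-19 + u\right) - 17 = -36 + u$)
$\frac{- 17 \left(-11 + 21\right) - 989}{1779 + C{\left(-62,-3 \right)}} = \frac{- 17 \left(-11 + 21\right) - 989}{1779 - 39} = \frac{\left(-17\right) 10 - 989}{1779 - 39} = \frac{-170 - 989}{1740} = \left(-1159\right) \frac{1}{1740} = - \frac{1159}{1740}$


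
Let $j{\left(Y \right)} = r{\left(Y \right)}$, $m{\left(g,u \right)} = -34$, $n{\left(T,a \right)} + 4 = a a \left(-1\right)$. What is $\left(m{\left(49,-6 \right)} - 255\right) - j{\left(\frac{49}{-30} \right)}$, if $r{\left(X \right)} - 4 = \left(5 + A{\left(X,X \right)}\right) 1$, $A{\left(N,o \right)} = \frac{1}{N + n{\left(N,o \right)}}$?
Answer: $- \frac{2225458}{7471} \approx -297.88$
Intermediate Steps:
$n{\left(T,a \right)} = -4 - a^{2}$ ($n{\left(T,a \right)} = -4 + a a \left(-1\right) = -4 + a^{2} \left(-1\right) = -4 - a^{2}$)
$A{\left(N,o \right)} = \frac{1}{-4 + N - o^{2}}$ ($A{\left(N,o \right)} = \frac{1}{N - \left(4 + o^{2}\right)} = \frac{1}{-4 + N - o^{2}}$)
$r{\left(X \right)} = 9 - \frac{1}{4 + X^{2} - X}$ ($r{\left(X \right)} = 4 + \left(5 - \frac{1}{4 + X^{2} - X}\right) 1 = 4 + \left(5 - \frac{1}{4 + X^{2} - X}\right) = 9 - \frac{1}{4 + X^{2} - X}$)
$j{\left(Y \right)} = 9 - \frac{1}{4 + Y^{2} - Y}$
$\left(m{\left(49,-6 \right)} - 255\right) - j{\left(\frac{49}{-30} \right)} = \left(-34 - 255\right) - \left(9 - \frac{1}{4 + \left(\frac{49}{-30}\right)^{2} - \frac{49}{-30}}\right) = \left(-34 - 255\right) - \left(9 - \frac{1}{4 + \left(49 \left(- \frac{1}{30}\right)\right)^{2} - 49 \left(- \frac{1}{30}\right)}\right) = -289 - \left(9 - \frac{1}{4 + \left(- \frac{49}{30}\right)^{2} - - \frac{49}{30}}\right) = -289 - \left(9 - \frac{1}{4 + \frac{2401}{900} + \frac{49}{30}}\right) = -289 - \left(9 - \frac{1}{\frac{7471}{900}}\right) = -289 - \left(9 - \frac{900}{7471}\right) = -289 - \frac{66339}{7471} = - \frac{2225458}{7471}$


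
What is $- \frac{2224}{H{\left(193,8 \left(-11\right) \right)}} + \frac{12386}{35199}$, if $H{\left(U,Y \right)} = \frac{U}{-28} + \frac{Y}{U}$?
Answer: $\frac{423530925922}{1397857887} \approx 302.99$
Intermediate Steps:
$H{\left(U,Y \right)} = - \frac{U}{28} + \frac{Y}{U}$ ($H{\left(U,Y \right)} = U \left(- \frac{1}{28}\right) + \frac{Y}{U} = - \frac{U}{28} + \frac{Y}{U}$)
$- \frac{2224}{H{\left(193,8 \left(-11\right) \right)}} + \frac{12386}{35199} = - \frac{2224}{\left(- \frac{1}{28}\right) 193 + \frac{8 \left(-11\right)}{193}} + \frac{12386}{35199} = - \frac{2224}{- \frac{193}{28} - \frac{88}{193}} + 12386 \cdot \frac{1}{35199} = - \frac{2224}{- \frac{193}{28} - \frac{88}{193}} + \frac{12386}{35199} = - \frac{2224}{- \frac{39713}{5404}} + \frac{12386}{35199} = \left(-2224\right) \left(- \frac{5404}{39713}\right) + \frac{12386}{35199} = \frac{12018496}{39713} + \frac{12386}{35199} = \frac{423530925922}{1397857887}$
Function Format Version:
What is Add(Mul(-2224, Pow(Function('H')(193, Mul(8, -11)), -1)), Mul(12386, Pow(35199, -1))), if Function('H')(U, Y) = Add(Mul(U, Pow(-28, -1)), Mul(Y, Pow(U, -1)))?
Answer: Rational(423530925922, 1397857887) ≈ 302.99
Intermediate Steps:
Function('H')(U, Y) = Add(Mul(Rational(-1, 28), U), Mul(Y, Pow(U, -1))) (Function('H')(U, Y) = Add(Mul(U, Rational(-1, 28)), Mul(Y, Pow(U, -1))) = Add(Mul(Rational(-1, 28), U), Mul(Y, Pow(U, -1))))
Add(Mul(-2224, Pow(Function('H')(193, Mul(8, -11)), -1)), Mul(12386, Pow(35199, -1))) = Add(Mul(-2224, Pow(Add(Mul(Rational(-1, 28), 193), Mul(Mul(8, -11), Pow(193, -1))), -1)), Mul(12386, Pow(35199, -1))) = Add(Mul(-2224, Pow(Add(Rational(-193, 28), Mul(-88, Rational(1, 193))), -1)), Mul(12386, Rational(1, 35199))) = Add(Mul(-2224, Pow(Add(Rational(-193, 28), Rational(-88, 193)), -1)), Rational(12386, 35199)) = Add(Mul(-2224, Pow(Rational(-39713, 5404), -1)), Rational(12386, 35199)) = Add(Mul(-2224, Rational(-5404, 39713)), Rational(12386, 35199)) = Add(Rational(12018496, 39713), Rational(12386, 35199)) = Rational(423530925922, 1397857887)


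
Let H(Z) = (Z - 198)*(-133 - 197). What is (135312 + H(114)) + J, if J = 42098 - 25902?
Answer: 179228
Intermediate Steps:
H(Z) = 65340 - 330*Z (H(Z) = (-198 + Z)*(-330) = 65340 - 330*Z)
J = 16196
(135312 + H(114)) + J = (135312 + (65340 - 330*114)) + 16196 = (135312 + (65340 - 37620)) + 16196 = (135312 + 27720) + 16196 = 163032 + 16196 = 179228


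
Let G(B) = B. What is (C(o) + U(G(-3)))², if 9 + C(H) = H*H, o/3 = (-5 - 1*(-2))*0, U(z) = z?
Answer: 144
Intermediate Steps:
o = 0 (o = 3*((-5 - 1*(-2))*0) = 3*((-5 + 2)*0) = 3*(-3*0) = 3*0 = 0)
C(H) = -9 + H² (C(H) = -9 + H*H = -9 + H²)
(C(o) + U(G(-3)))² = ((-9 + 0²) - 3)² = ((-9 + 0) - 3)² = (-9 - 3)² = (-12)² = 144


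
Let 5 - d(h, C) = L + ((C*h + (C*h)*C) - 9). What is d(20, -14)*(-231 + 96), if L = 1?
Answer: 489645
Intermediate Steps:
d(h, C) = 13 - C*h - h*C² (d(h, C) = 5 - (1 + ((C*h + (C*h)*C) - 9)) = 5 - (1 + ((C*h + h*C²) - 9)) = 5 - (1 + (-9 + C*h + h*C²)) = 5 - (-8 + C*h + h*C²) = 5 + (8 - C*h - h*C²) = 13 - C*h - h*C²)
d(20, -14)*(-231 + 96) = (13 - 1*(-14)*20 - 1*20*(-14)²)*(-231 + 96) = (13 + 280 - 1*20*196)*(-135) = (13 + 280 - 3920)*(-135) = -3627*(-135) = 489645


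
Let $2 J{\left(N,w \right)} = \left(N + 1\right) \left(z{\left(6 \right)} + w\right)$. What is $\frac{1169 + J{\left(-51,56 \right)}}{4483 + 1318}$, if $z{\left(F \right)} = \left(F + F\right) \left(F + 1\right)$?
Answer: $- \frac{2331}{5801} \approx -0.40183$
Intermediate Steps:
$z{\left(F \right)} = 2 F \left(1 + F\right)$
$J{\left(N,w \right)} = \frac{\left(1 + N\right) \left(84 + w\right)}{2}$ ($J{\left(N,w \right)} = \frac{\left(N + 1\right) \left(2 \cdot 6 \left(1 + 6\right) + w\right)}{2} = \frac{\left(1 + N\right) \left(2 \cdot 6 \cdot 7 + w\right)}{2} = \frac{\left(1 + N\right) \left(84 + w\right)}{2}$)
$\frac{1169 + J{\left(-51,56 \right)}}{4483 + 1318} = \frac{1169 + \left(42 + \frac{1}{2} \cdot 56 + 42 \left(-51\right) + \frac{1}{2} \left(-51\right) 56\right)}{4483 + 1318} = \frac{1169 + \left(42 + 28 - 2142 - 1428\right)}{5801} = \left(1169 - 3500\right) \frac{1}{5801} = \left(-2331\right) \frac{1}{5801} = - \frac{2331}{5801}$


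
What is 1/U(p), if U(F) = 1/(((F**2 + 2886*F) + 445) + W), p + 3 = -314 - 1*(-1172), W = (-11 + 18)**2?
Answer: 3199049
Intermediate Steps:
W = 49 (W = 7**2 = 49)
p = 855 (p = -3 + (-314 - 1*(-1172)) = -3 + (-314 + 1172) = -3 + 858 = 855)
U(F) = 1/(494 + F**2 + 2886*F) (U(F) = 1/(((F**2 + 2886*F) + 445) + 49) = 1/((445 + F**2 + 2886*F) + 49) = 1/(494 + F**2 + 2886*F))
1/U(p) = 1/(1/(494 + 855**2 + 2886*855)) = 1/(1/(494 + 731025 + 2467530)) = 1/(1/3199049) = 3199049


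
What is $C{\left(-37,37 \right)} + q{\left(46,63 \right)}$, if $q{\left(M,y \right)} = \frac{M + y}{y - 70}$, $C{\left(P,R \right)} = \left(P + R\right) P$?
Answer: $- \frac{109}{7} \approx -15.571$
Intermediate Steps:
$C{\left(P,R \right)} = P \left(P + R\right)$
$q{\left(M,y \right)} = \frac{M + y}{-70 + y}$
$C{\left(-37,37 \right)} + q{\left(46,63 \right)} = - 37 \left(-37 + 37\right) + \frac{46 + 63}{-70 + 63} = \left(-37\right) 0 + \frac{1}{-7} \cdot 109 = 0 - \frac{109}{7} = - \frac{109}{7}$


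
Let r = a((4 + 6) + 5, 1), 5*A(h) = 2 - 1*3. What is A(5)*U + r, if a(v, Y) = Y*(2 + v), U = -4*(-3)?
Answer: 73/5 ≈ 14.600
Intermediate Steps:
A(h) = -⅕ (A(h) = (2 - 1*3)/5 = (2 - 3)/5 = (⅕)*(-1) = -⅕)
U = 12
r = 17 (r = 1*(2 + ((4 + 6) + 5)) = 1*(2 + (10 + 5)) = 1*(2 + 15) = 1*17 = 17)
A(5)*U + r = -⅕*12 + 17 = -12/5 + 17 = 73/5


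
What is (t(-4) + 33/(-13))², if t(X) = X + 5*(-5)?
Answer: 168100/169 ≈ 994.67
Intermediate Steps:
t(X) = -25 + X (t(X) = X - 25 = -25 + X)
(t(-4) + 33/(-13))² = ((-25 - 4) + 33/(-13))² = (-29 + 33*(-1/13))² = (-29 - 33/13)² = (-410/13)² = 168100/169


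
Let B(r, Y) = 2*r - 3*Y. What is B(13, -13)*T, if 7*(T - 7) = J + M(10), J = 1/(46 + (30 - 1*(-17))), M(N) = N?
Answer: 50960/93 ≈ 547.96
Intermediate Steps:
J = 1/93 (J = 1/(46 + (30 + 17)) = 1/(46 + 47) = 1/93 ≈ 0.010753)
B(r, Y) = -3*Y + 2*r
T = 784/93 (T = 7 + (1/93 + 10)/7 = 7 + (⅐)*(931/93) = 7 + 133/93 = 784/93 ≈ 8.4301)
B(13, -13)*T = (-3*(-13) + 2*13)*(784/93) = (39 + 26)*(784/93) = 65*(784/93) = 50960/93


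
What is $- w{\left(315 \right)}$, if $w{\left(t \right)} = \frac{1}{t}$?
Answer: $- \frac{1}{315} \approx -0.0031746$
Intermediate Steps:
$- w{\left(315 \right)} = - \frac{1}{315}$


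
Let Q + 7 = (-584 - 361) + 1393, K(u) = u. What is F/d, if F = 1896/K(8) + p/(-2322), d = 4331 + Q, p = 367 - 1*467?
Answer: 275207/5540292 ≈ 0.049674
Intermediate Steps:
p = -100 (p = 367 - 467 = -100)
Q = 441 (Q = -7 + ((-584 - 361) + 1393) = -7 + (-945 + 1393) = -7 + 448 = 441)
d = 4772 (d = 4331 + 441 = 4772)
F = 275207/1161 (F = 1896/8 - 100/(-2322) = 1896*(⅛) - 100*(-1/2322) = 237 + 50/1161 = 275207/1161 ≈ 237.04)
F/d = (275207/1161)/4772 = (275207/1161)*(1/4772) = 275207/5540292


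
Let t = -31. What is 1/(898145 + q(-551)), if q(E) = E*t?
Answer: 1/915226 ≈ 1.0926e-6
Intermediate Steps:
q(E) = -31*E (q(E) = E*(-31) = -31*E)
1/(898145 + q(-551)) = 1/(898145 - 31*(-551)) = 1/(898145 + 17081) = 1/915226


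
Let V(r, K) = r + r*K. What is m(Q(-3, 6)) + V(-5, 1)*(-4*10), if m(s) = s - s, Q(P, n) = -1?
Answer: 400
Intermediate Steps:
V(r, K) = r + K*r
m(s) = 0
m(Q(-3, 6)) + V(-5, 1)*(-4*10) = 0 + (-5*(1 + 1))*(-4*10) = 0 - 5*2*(-40) = 0 - 10*(-40) = 0 + 400 = 400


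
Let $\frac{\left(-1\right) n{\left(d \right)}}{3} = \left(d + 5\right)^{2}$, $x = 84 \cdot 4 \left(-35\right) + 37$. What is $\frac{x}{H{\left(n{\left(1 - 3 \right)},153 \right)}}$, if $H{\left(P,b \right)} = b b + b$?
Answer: $- \frac{11723}{23562} \approx -0.49754$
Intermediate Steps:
$x = -11723$ ($x = 84 \left(-140\right) + 37 = -11760 + 37 = -11723$)
$n{\left(d \right)} = - 3 \left(5 + d\right)^{2}$ ($n{\left(d \right)} = - 3 \left(d + 5\right)^{2} = - 3 \left(5 + d\right)^{2}$)
$H{\left(P,b \right)} = b + b^{2}$ ($H{\left(P,b \right)} = b^{2} + b = b + b^{2}$)
$\frac{x}{H{\left(n{\left(1 - 3 \right)},153 \right)}} = - \frac{11723}{153 \left(1 + 153\right)} = - \frac{11723}{153 \cdot 154} = - \frac{11723}{23562}$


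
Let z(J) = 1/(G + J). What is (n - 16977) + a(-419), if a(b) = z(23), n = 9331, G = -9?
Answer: -107043/14 ≈ -7645.9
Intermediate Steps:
z(J) = 1/(-9 + J)
a(b) = 1/14 (a(b) = 1/(-9 + 23) = 1/14)
(n - 16977) + a(-419) = (9331 - 16977) + 1/14 = -7646 + 1/14 = -107043/14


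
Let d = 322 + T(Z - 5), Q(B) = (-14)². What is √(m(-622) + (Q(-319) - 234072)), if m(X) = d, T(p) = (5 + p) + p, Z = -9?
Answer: 3*I*√25953 ≈ 483.3*I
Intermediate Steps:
T(p) = 5 + 2*p
Q(B) = 196
d = 299 (d = 322 + (5 + 2*(-9 - 5)) = 322 + (5 + 2*(-14)) = 322 + (5 - 28) = 322 - 23 = 299)
m(X) = 299
√(m(-622) + (Q(-319) - 234072)) = √(299 + (196 - 234072)) = √(299 - 233876) = √(-233577) = 3*I*√25953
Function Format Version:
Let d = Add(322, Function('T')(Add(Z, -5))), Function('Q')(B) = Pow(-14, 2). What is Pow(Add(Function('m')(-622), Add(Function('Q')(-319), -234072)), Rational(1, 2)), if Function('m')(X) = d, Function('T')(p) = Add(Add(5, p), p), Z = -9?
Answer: Mul(3, I, Pow(25953, Rational(1, 2))) ≈ Mul(483.30, I)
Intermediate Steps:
Function('T')(p) = Add(5, Mul(2, p))
Function('Q')(B) = 196
d = 299 (d = Add(322, Add(5, Mul(2, Add(-9, -5)))) = Add(322, Add(5, Mul(2, -14))) = Add(322, Add(5, -28)) = Add(322, -23) = 299)
Function('m')(X) = 299
Pow(Add(Function('m')(-622), Add(Function('Q')(-319), -234072)), Rational(1, 2)) = Pow(Add(299, Add(196, -234072)), Rational(1, 2)) = Pow(Add(299, -233876), Rational(1, 2)) = Pow(-233577, Rational(1, 2)) = Mul(3, I, Pow(25953, Rational(1, 2)))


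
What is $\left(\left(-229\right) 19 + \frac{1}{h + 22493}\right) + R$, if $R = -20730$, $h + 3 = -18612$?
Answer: $- \frac{97264117}{3878} \approx -25081.0$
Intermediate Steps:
$h = -18615$ ($h = -3 - 18612 = -18615$)
$\left(\left(-229\right) 19 + \frac{1}{h + 22493}\right) + R = \left(\left(-229\right) 19 + \frac{1}{-18615 + 22493}\right) - 20730 = \left(-4351 + \frac{1}{3878}\right) - 20730 = - \frac{16873177}{3878} - 20730 = - \frac{97264117}{3878}$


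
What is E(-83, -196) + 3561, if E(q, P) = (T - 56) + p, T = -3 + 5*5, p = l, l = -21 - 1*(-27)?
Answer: 3533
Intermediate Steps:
l = 6 (l = -21 + 27 = 6)
p = 6
T = 22 (T = -3 + 25 = 22)
E(q, P) = -28 (E(q, P) = (22 - 56) + 6 = -34 + 6 = -28)
E(-83, -196) + 3561 = -28 + 3561 = 3533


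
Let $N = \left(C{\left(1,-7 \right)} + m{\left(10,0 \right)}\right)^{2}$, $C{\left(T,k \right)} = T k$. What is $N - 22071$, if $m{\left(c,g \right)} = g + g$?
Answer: $-22022$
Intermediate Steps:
$m{\left(c,g \right)} = 2 g$
$N = 49$ ($N = \left(1 \left(-7\right) + 2 \cdot 0\right)^{2} = \left(-7 + 0\right)^{2} = \left(-7\right)^{2} = 49$)
$N - 22071 = 49 - 22071 = -22022$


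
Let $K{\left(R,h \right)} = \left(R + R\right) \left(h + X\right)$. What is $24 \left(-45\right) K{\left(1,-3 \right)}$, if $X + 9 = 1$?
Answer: $23760$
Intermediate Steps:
$X = -8$ ($X = -9 + 1 = -8$)
$K{\left(R,h \right)} = 2 R \left(-8 + h\right)$ ($K{\left(R,h \right)} = \left(R + R\right) \left(h - 8\right) = 2 R \left(-8 + h\right)$)
$24 \left(-45\right) K{\left(1,-3 \right)} = 24 \left(-45\right) 2 \cdot 1 \left(-8 - 3\right) = - 1080 \cdot 2 \cdot 1 \left(-11\right) = \left(-1080\right) \left(-22\right) = 23760$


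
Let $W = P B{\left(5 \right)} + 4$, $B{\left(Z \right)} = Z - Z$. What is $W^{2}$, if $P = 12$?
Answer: $16$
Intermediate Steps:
$B{\left(Z \right)} = 0$
$W = 4$ ($W = 12 \cdot 0 + 4 = 0 + 4 = 4$)
$W^{2} = 4^{2} = 16$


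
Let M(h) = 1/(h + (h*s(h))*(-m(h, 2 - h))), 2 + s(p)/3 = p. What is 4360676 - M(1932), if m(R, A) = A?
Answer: 94144911884616431/21589522332 ≈ 4.3607e+6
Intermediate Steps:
s(p) = -6 + 3*p
M(h) = 1/(h + h*(-6 + 3*h)*(-2 + h)) (M(h) = 1/(h + (h*(-6 + 3*h))*(-(2 - h))) = 1/(h + (h*(-6 + 3*h))*(-2 + h)) = 1/(h + h*(-6 + 3*h)*(-2 + h)))
4360676 - M(1932) = 4360676 - 1/(1932*(1 + 3*(-2 + 1932)²)) = 4360676 - 1/(1932*(1 + 3*1930²)) = 4360676 - 1/(1932*(1 + 3*3724900)) = 4360676 - 1/(1932*(1 + 11174700)) = 4360676 - 1/(1932*11174701) = 4360676 - 1*1/21589522332 = 4360676 - 1/21589522332 = 94144911884616431/21589522332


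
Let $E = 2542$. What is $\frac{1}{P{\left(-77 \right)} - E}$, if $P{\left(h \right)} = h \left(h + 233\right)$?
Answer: $- \frac{1}{14554} \approx -6.871 \cdot 10^{-5}$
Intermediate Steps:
$P{\left(h \right)} = h \left(233 + h\right)$
$\frac{1}{P{\left(-77 \right)} - E} = \frac{1}{- 77 \left(233 - 77\right) - 2542} = \frac{1}{\left(-77\right) 156 - 2542} = \frac{1}{-12012 - 2542} = \frac{1}{-14554} = - \frac{1}{14554}$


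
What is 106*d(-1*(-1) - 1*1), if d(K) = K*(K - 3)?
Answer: 0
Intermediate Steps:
d(K) = K*(-3 + K)
106*d(-1*(-1) - 1*1) = 106*((-1*(-1) - 1*1)*(-3 + (-1*(-1) - 1*1))) = 106*((1 - 1)*(-3 + (1 - 1))) = 106*(0*(-3 + 0)) = 106*(0*(-3)) = 106*0 = 0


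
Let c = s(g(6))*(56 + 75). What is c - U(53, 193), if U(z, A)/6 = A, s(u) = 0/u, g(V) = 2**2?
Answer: -1158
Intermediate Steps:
g(V) = 4
s(u) = 0
U(z, A) = 6*A
c = 0 (c = 0*(56 + 75) = 0*131 = 0)
c - U(53, 193) = 0 - 6*193 = 0 - 1*1158 = 0 - 1158 = -1158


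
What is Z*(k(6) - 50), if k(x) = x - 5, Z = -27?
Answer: 1323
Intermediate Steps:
k(x) = -5 + x
Z*(k(6) - 50) = -27*((-5 + 6) - 50) = -27*(1 - 50) = -27*(-49) = 1323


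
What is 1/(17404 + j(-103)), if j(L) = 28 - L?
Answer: 1/17535 ≈ 5.7029e-5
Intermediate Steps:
1/(17404 + j(-103)) = 1/(17404 + (28 - 1*(-103))) = 1/(17404 + (28 + 103)) = 1/(17404 + 131) = 1/17535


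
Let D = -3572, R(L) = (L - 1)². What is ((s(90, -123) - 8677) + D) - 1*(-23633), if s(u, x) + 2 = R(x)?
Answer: 26758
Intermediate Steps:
R(L) = (-1 + L)²
s(u, x) = -2 + (-1 + x)²
((s(90, -123) - 8677) + D) - 1*(-23633) = (((-2 + (-1 - 123)²) - 8677) - 3572) - 1*(-23633) = (((-2 + (-124)²) - 8677) - 3572) + 23633 = (((-2 + 15376) - 8677) - 3572) + 23633 = ((15374 - 8677) - 3572) + 23633 = (6697 - 3572) + 23633 = 3125 + 23633 = 26758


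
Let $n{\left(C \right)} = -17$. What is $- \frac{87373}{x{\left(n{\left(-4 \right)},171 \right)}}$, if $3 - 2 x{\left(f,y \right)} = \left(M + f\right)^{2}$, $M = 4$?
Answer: $\frac{87373}{83} \approx 1052.7$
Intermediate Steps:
$x{\left(f,y \right)} = \frac{3}{2} - \frac{\left(4 + f\right)^{2}}{2}$
$- \frac{87373}{x{\left(n{\left(-4 \right)},171 \right)}} = - \frac{87373}{\frac{3}{2} - \frac{\left(4 - 17\right)^{2}}{2}} = - \frac{87373}{\frac{3}{2} - \frac{\left(-13\right)^{2}}{2}} = - \frac{87373}{\frac{3}{2} - \frac{169}{2}} = - \frac{87373}{-83} = \left(-87373\right) \left(- \frac{1}{83}\right) = \frac{87373}{83}$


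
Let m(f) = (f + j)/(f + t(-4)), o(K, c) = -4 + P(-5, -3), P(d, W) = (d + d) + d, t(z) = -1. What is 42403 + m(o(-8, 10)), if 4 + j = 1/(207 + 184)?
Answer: 82900113/1955 ≈ 42404.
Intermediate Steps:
j = -1563/391 (j = -4 + 1/(207 + 184) = -4 + 1/391 = -1563/391 ≈ -3.9974)
P(d, W) = 3*d (P(d, W) = 2*d + d = 3*d)
o(K, c) = -19 (o(K, c) = -4 + 3*(-5) = -4 - 15 = -19)
m(f) = (-1563/391 + f)/(-1 + f) (m(f) = (f - 1563/391)/(f - 1) = (-1563/391 + f)/(-1 + f))
42403 + m(o(-8, 10)) = 42403 + (-1563/391 - 19)/(-1 - 19) = 42403 - 8992/391/(-20) = 42403 - 1/20*(-8992/391) = 42403 + 2248/1955 = 82900113/1955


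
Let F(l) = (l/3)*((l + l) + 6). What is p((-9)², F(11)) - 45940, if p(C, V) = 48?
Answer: -45892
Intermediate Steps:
F(l) = l*(6 + 2*l)/3 (F(l) = (l*(⅓))*(2*l + 6) = (l/3)*(6 + 2*l) = l*(6 + 2*l)/3)
p((-9)², F(11)) - 45940 = 48 - 45940 = -45892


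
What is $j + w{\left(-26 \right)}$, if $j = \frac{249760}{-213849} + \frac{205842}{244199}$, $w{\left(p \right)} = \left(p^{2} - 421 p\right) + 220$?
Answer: $\frac{618392540887360}{52221711951} \approx 11842.0$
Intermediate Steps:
$w{\left(p \right)} = 220 + p^{2} - 421 p$
$j = - \frac{16972036382}{52221711951}$ ($j = 249760 \left(- \frac{1}{213849}\right) + 205842 \cdot \frac{1}{244199} = - \frac{249760}{213849} + \frac{205842}{244199} = - \frac{16972036382}{52221711951} \approx -0.325$)
$j + w{\left(-26 \right)} = - \frac{16972036382}{52221711951} + \left(220 + \left(-26\right)^{2} - -10946\right) = - \frac{16972036382}{52221711951} + \left(220 + 676 + 10946\right) = - \frac{16972036382}{52221711951} + 11842 = \frac{618392540887360}{52221711951}$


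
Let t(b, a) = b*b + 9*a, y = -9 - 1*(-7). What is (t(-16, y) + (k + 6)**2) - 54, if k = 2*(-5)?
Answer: 200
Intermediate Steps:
k = -10
y = -2 (y = -9 + 7 = -2)
t(b, a) = b**2 + 9*a
(t(-16, y) + (k + 6)**2) - 54 = (((-16)**2 + 9*(-2)) + (-10 + 6)**2) - 54 = ((256 - 18) + (-4)**2) - 54 = (238 + 16) - 54 = 254 - 54 = 200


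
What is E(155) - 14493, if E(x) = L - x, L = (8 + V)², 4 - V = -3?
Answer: -14423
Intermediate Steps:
V = 7 (V = 4 - 1*(-3) = 4 + 3 = 7)
L = 225 (L = (8 + 7)² = 15² = 225)
E(x) = 225 - x
E(155) - 14493 = (225 - 1*155) - 14493 = (225 - 155) - 14493 = 70 - 14493 = -14423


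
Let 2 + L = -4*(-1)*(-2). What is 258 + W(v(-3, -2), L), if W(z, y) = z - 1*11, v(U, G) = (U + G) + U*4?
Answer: 230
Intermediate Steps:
v(U, G) = G + 5*U (v(U, G) = (G + U) + 4*U = G + 5*U)
L = -10 (L = -2 - 4*(-1)*(-2) = -2 + 4*(-2) = -2 - 8 = -10)
W(z, y) = -11 + z (W(z, y) = z - 11 = -11 + z)
258 + W(v(-3, -2), L) = 258 + (-11 + (-2 + 5*(-3))) = 258 + (-11 + (-2 - 15)) = 258 + (-11 - 17) = 258 - 28 = 230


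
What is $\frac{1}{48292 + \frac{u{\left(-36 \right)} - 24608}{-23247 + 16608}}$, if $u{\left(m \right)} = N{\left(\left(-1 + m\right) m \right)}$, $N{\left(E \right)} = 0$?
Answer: $\frac{6639}{320635196} \approx 2.0706 \cdot 10^{-5}$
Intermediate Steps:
$u{\left(m \right)} = 0$
$\frac{1}{48292 + \frac{u{\left(-36 \right)} - 24608}{-23247 + 16608}} = \frac{1}{48292 + \frac{0 - 24608}{-23247 + 16608}} = \frac{1}{48292 - \frac{24608}{-6639}} = \frac{1}{48292 - - \frac{24608}{6639}} = \frac{1}{48292 + \frac{24608}{6639}} = \frac{1}{\frac{320635196}{6639}} = \frac{6639}{320635196}$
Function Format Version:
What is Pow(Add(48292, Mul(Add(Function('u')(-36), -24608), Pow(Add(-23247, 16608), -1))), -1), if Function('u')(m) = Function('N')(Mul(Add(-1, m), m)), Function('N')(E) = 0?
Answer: Rational(6639, 320635196) ≈ 2.0706e-5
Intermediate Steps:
Function('u')(m) = 0
Pow(Add(48292, Mul(Add(Function('u')(-36), -24608), Pow(Add(-23247, 16608), -1))), -1) = Pow(Add(48292, Mul(Add(0, -24608), Pow(Add(-23247, 16608), -1))), -1) = Pow(Add(48292, Mul(-24608, Pow(-6639, -1))), -1) = Pow(Add(48292, Mul(-24608, Rational(-1, 6639))), -1) = Pow(Add(48292, Rational(24608, 6639)), -1) = Pow(Rational(320635196, 6639), -1) = Rational(6639, 320635196)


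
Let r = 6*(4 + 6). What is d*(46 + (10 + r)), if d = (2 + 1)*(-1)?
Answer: -348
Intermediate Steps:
r = 60 (r = 6*10 = 60)
d = -3 (d = 3*(-1) = -3)
d*(46 + (10 + r)) = -3*(46 + (10 + 60)) = -3*(46 + 70) = -3*116 = -348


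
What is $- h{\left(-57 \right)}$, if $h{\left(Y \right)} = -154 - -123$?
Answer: $31$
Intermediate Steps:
$h{\left(Y \right)} = -31$ ($h{\left(Y \right)} = -154 + 123 = -31$)
$- h{\left(-57 \right)} = \left(-1\right) \left(-31\right) = 31$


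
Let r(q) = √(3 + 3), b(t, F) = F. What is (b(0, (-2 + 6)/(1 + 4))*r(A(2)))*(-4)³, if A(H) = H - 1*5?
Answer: -256*√6/5 ≈ -125.41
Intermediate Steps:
A(H) = -5 + H (A(H) = H - 5 = -5 + H)
r(q) = √6
(b(0, (-2 + 6)/(1 + 4))*r(A(2)))*(-4)³ = (((-2 + 6)/(1 + 4))*√6)*(-4)³ = ((4/5)*√6)*(-64) = ((4*(⅕))*√6)*(-64) = (4*√6/5)*(-64) = -256*√6/5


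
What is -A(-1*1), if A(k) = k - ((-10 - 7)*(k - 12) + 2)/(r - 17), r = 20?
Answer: 226/3 ≈ 75.333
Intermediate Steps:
A(k) = -206/3 + 20*k/3 (A(k) = k - ((-10 - 7)*(k - 12) + 2)/(20 - 17) = k - (-17*(-12 + k) + 2)/3 = k - ((204 - 17*k) + 2)/3 = k - (206 - 17*k)/3 = k - (206/3 - 17*k/3) = k + (-206/3 + 17*k/3) = -206/3 + 20*k/3)
-A(-1*1) = -(-206/3 + 20*(-1*1)/3) = -(-206/3 + (20/3)*(-1)) = -(-206/3 - 20/3) = -1*(-226/3) = 226/3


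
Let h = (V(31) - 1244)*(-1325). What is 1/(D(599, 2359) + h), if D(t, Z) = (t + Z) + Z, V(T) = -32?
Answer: 1/1696017 ≈ 5.8962e-7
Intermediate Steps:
D(t, Z) = t + 2*Z (D(t, Z) = (Z + t) + Z = t + 2*Z)
h = 1690700 (h = (-32 - 1244)*(-1325) = -1276*(-1325) = 1690700)
1/(D(599, 2359) + h) = 1/((599 + 2*2359) + 1690700) = 1/((599 + 4718) + 1690700) = 1/(5317 + 1690700) = 1/1696017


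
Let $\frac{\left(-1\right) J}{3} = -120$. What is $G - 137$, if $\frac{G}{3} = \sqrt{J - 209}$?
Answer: $-137 + 3 \sqrt{151} \approx -100.14$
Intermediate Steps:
$J = 360$ ($J = \left(-3\right) \left(-120\right) = 360$)
$G = 3 \sqrt{151}$ ($G = 3 \sqrt{360 - 209} = 3 \sqrt{151} \approx 36.865$)
$G - 137 = 3 \sqrt{151} - 137 = -137 + 3 \sqrt{151}$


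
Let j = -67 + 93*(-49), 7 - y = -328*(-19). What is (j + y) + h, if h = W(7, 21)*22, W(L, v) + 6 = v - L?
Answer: -10673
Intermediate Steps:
y = -6225 (y = 7 - (-328)*(-19) = 7 - 1*6232 = 7 - 6232 = -6225)
W(L, v) = -6 + v - L (W(L, v) = -6 + (v - L) = -6 + v - L)
j = -4624 (j = -67 - 4557 = -4624)
h = 176 (h = (-6 + 21 - 1*7)*22 = (-6 + 21 - 7)*22 = 8*22 = 176)
(j + y) + h = (-4624 - 6225) + 176 = -10849 + 176 = -10673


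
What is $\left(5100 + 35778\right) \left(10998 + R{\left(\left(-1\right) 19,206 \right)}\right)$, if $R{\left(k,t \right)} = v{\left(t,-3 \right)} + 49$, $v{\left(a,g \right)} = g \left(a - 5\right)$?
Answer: $426929832$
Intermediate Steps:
$v{\left(a,g \right)} = g \left(-5 + a\right)$
$R{\left(k,t \right)} = 64 - 3 t$ ($R{\left(k,t \right)} = - 3 \left(-5 + t\right) + 49 = \left(15 - 3 t\right) + 49 = 64 - 3 t$)
$\left(5100 + 35778\right) \left(10998 + R{\left(\left(-1\right) 19,206 \right)}\right) = \left(5100 + 35778\right) \left(10998 + \left(64 - 618\right)\right) = 40878 \left(10998 + \left(64 - 618\right)\right) = 40878 \left(10998 - 554\right) = 40878 \cdot 10444 = 426929832$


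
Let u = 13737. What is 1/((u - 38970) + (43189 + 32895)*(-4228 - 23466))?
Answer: -1/2107095529 ≈ -4.7459e-10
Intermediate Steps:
1/((u - 38970) + (43189 + 32895)*(-4228 - 23466)) = 1/((13737 - 38970) + (43189 + 32895)*(-4228 - 23466)) = 1/(-25233 + 76084*(-27694)) = 1/(-25233 - 2107070296) = 1/(-2107095529) = -1/2107095529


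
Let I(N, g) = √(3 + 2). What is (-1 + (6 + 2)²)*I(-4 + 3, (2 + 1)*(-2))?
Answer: 63*√5 ≈ 140.87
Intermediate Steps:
I(N, g) = √5
(-1 + (6 + 2)²)*I(-4 + 3, (2 + 1)*(-2)) = (-1 + (6 + 2)²)*√5 = (-1 + 8²)*√5 = (-1 + 64)*√5 = 63*√5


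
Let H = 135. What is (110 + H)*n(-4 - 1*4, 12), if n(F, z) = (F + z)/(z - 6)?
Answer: 490/3 ≈ 163.33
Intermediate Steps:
n(F, z) = (F + z)/(-6 + z)
(110 + H)*n(-4 - 1*4, 12) = (110 + 135)*(((-4 - 1*4) + 12)/(-6 + 12)) = 245*(((-4 - 4) + 12)/6) = 245*((-8 + 12)/6) = 245*((1/6)*4) = 245*(2/3) = 490/3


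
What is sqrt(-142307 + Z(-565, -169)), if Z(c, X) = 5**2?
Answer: I*sqrt(142282) ≈ 377.2*I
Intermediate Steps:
Z(c, X) = 25
sqrt(-142307 + Z(-565, -169)) = sqrt(-142307 + 25) = sqrt(-142282) = I*sqrt(142282)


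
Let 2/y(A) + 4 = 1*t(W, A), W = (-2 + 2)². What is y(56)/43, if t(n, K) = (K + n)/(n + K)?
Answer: -2/129 ≈ -0.015504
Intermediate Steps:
W = 0 (W = 0² = 0)
t(n, K) = 1 (t(n, K) = (K + n)/(K + n) = 1)
y(A) = -⅔ (y(A) = 2/(-4 + 1*1) = 2/(-4 + 1) = 2/(-3) = 2*(-⅓) = -⅔)
y(56)/43 = -⅔/43 = -⅔*1/43 = -2/129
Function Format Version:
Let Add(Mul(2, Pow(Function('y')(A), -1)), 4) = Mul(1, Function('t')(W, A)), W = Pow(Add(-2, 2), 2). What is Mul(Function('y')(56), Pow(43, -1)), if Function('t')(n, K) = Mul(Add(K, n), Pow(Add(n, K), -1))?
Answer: Rational(-2, 129) ≈ -0.015504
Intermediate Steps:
W = 0 (W = Pow(0, 2) = 0)
Function('t')(n, K) = 1 (Function('t')(n, K) = Mul(Add(K, n), Pow(Add(K, n), -1)) = 1)
Function('y')(A) = Rational(-2, 3) (Function('y')(A) = Mul(2, Pow(Add(-4, Mul(1, 1)), -1)) = Mul(2, Pow(Add(-4, 1), -1)) = Mul(2, Pow(-3, -1)) = Mul(2, Rational(-1, 3)) = Rational(-2, 3))
Mul(Function('y')(56), Pow(43, -1)) = Mul(Rational(-2, 3), Pow(43, -1)) = Mul(Rational(-2, 3), Rational(1, 43)) = Rational(-2, 129)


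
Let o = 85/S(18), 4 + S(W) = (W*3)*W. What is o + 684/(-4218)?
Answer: -2663/35816 ≈ -0.074352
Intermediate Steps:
S(W) = -4 + 3*W² (S(W) = -4 + (W*3)*W = -4 + (3*W)*W = -4 + 3*W²)
o = 85/968 (o = 85/(-4 + 3*18²) = 85/(-4 + 3*324) = 85/(-4 + 972) = 85/968 ≈ 0.087810)
o + 684/(-4218) = 85/968 + 684/(-4218) = 85/968 + 684*(-1/4218) = 85/968 - 6/37 = -2663/35816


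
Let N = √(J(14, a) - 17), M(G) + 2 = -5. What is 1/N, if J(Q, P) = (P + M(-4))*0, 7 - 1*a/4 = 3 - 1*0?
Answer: -I*√17/17 ≈ -0.24254*I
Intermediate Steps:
M(G) = -7 (M(G) = -2 - 5 = -7)
a = 16 (a = 28 - 4*(3 - 1*0) = 28 - 4*(3 + 0) = 28 - 4*3 = 28 - 12 = 16)
J(Q, P) = 0 (J(Q, P) = (P - 7)*0 = (-7 + P)*0 = 0)
N = I*√17 (N = √(0 - 17) = √(-17) = I*√17 ≈ 4.1231*I)
1/N = 1/(I*√17) = -I*√17/17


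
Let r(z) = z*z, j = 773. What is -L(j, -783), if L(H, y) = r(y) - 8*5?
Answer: -613049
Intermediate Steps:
r(z) = z²
L(H, y) = -40 + y² (L(H, y) = y² - 8*5 = y² - 40 = -40 + y²)
-L(j, -783) = -(-40 + (-783)²) = -(-40 + 613089) = -1*613049 = -613049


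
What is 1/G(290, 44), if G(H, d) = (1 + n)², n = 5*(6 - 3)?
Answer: 1/256 ≈ 0.0039063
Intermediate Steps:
n = 15 (n = 5*3 = 15)
G(H, d) = 256 (G(H, d) = (1 + 15)² = 16² = 256)
1/G(290, 44) = 1/256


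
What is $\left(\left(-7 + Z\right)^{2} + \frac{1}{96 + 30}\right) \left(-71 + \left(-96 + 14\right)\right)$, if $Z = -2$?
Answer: $- \frac{173519}{14} \approx -12394.0$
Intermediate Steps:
$\left(\left(-7 + Z\right)^{2} + \frac{1}{96 + 30}\right) \left(-71 + \left(-96 + 14\right)\right) = \left(\left(-7 - 2\right)^{2} + \frac{1}{96 + 30}\right) \left(-71 + \left(-96 + 14\right)\right) = \left(\left(-9\right)^{2} + \frac{1}{126}\right) \left(-71 - 82\right) = \left(81 + \frac{1}{126}\right) \left(-153\right) = \frac{10207}{126} \left(-153\right) = - \frac{173519}{14}$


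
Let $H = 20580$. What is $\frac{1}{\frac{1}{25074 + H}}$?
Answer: $45654$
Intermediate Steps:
$\frac{1}{\frac{1}{25074 + H}} = \frac{1}{\frac{1}{25074 + 20580}} = \frac{1}{\frac{1}{45654}} = 45654$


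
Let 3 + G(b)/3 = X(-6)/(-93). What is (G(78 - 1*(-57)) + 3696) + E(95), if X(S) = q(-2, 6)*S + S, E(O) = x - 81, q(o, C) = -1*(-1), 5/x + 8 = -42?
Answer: 1117949/310 ≈ 3606.3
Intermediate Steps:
x = -1/10 (x = 5/(-8 - 42) = 5/(-50) = 5*(-1/50) = -1/10 ≈ -0.10000)
q(o, C) = 1
E(O) = -811/10 (E(O) = -1/10 - 81 = -811/10)
X(S) = 2*S (X(S) = 1*S + S = S + S = 2*S)
G(b) = -267/31 (G(b) = -9 + 3*((2*(-6))/(-93)) = -9 + 3*(-12*(-1/93)) = -9 + 3*(4/31) = -9 + 12/31 = -267/31)
(G(78 - 1*(-57)) + 3696) + E(95) = (-267/31 + 3696) - 811/10 = 114309/31 - 811/10 = 1117949/310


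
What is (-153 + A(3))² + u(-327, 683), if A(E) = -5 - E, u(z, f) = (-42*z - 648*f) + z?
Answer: -403256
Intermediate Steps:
u(z, f) = -648*f - 41*z (u(z, f) = (-648*f - 42*z) + z = -648*f - 41*z)
(-153 + A(3))² + u(-327, 683) = (-153 + (-5 - 1*3))² + (-648*683 - 41*(-327)) = (-153 + (-5 - 3))² + (-442584 + 13407) = (-153 - 8)² - 429177 = (-161)² - 429177 = 25921 - 429177 = -403256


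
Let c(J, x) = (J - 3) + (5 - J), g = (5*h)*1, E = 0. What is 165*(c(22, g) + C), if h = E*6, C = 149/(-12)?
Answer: -6875/4 ≈ -1718.8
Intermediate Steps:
C = -149/12 (C = 149*(-1/12) = -149/12 ≈ -12.417)
h = 0 (h = 0*6 = 0)
g = 0 (g = (5*0)*1 = 0*1 = 0)
c(J, x) = 2 (c(J, x) = (-3 + J) + (5 - J) = 2)
165*(c(22, g) + C) = 165*(2 - 149/12) = 165*(-125/12) = -6875/4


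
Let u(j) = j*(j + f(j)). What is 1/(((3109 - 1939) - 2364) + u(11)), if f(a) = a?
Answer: -1/952 ≈ -0.0010504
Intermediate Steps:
u(j) = 2*j² (u(j) = j*(j + j) = j*(2*j) = 2*j²)
1/(((3109 - 1939) - 2364) + u(11)) = 1/(((3109 - 1939) - 2364) + 2*11²) = 1/((1170 - 2364) + 2*121) = 1/(-1194 + 242) = 1/(-952) = -1/952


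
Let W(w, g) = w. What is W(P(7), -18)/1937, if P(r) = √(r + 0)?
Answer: √7/1937 ≈ 0.0013659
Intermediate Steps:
P(r) = √r
W(P(7), -18)/1937 = √7/1937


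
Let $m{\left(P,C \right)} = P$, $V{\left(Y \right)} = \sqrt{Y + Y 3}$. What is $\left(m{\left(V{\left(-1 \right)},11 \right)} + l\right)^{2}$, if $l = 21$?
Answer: $437 + 84 i \approx 437.0 + 84.0 i$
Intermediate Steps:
$V{\left(Y \right)} = 2 \sqrt{Y}$ ($V{\left(Y \right)} = \sqrt{Y + 3 Y} = \sqrt{4 Y} = 2 \sqrt{Y}$)
$\left(m{\left(V{\left(-1 \right)},11 \right)} + l\right)^{2} = \left(2 \sqrt{-1} + 21\right)^{2} = \left(2 i + 21\right)^{2} = \left(21 + 2 i\right)^{2}$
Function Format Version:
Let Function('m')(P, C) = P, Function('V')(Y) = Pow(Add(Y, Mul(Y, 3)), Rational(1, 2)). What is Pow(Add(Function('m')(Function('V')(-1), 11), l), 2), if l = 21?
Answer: Add(437, Mul(84, I)) ≈ Add(437.00, Mul(84.000, I))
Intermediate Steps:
Function('V')(Y) = Mul(2, Pow(Y, Rational(1, 2))) (Function('V')(Y) = Pow(Add(Y, Mul(3, Y)), Rational(1, 2)) = Pow(Mul(4, Y), Rational(1, 2)) = Mul(2, Pow(Y, Rational(1, 2))))
Pow(Add(Function('m')(Function('V')(-1), 11), l), 2) = Pow(Add(Mul(2, Pow(-1, Rational(1, 2))), 21), 2) = Pow(Add(Mul(2, I), 21), 2) = Pow(Add(21, Mul(2, I)), 2)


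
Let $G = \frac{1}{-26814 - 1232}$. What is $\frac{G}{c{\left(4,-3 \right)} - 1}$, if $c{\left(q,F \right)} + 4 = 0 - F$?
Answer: $\frac{1}{56092} \approx 1.7828 \cdot 10^{-5}$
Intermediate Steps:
$c{\left(q,F \right)} = -4 - F$ ($c{\left(q,F \right)} = -4 + \left(0 - F\right) = -4 - F$)
$G = - \frac{1}{28046}$ ($G = \frac{1}{-28046} = - \frac{1}{28046} \approx -3.5656 \cdot 10^{-5}$)
$\frac{G}{c{\left(4,-3 \right)} - 1} = \frac{1}{\left(-4 - -3\right) - 1} \left(- \frac{1}{28046}\right) = \frac{1}{\left(-4 + 3\right) - 1} \left(- \frac{1}{28046}\right) = \frac{1}{-1 - 1} \left(- \frac{1}{28046}\right) = \frac{1}{-2} \left(- \frac{1}{28046}\right) = \left(- \frac{1}{2}\right) \left(- \frac{1}{28046}\right) = \frac{1}{56092}$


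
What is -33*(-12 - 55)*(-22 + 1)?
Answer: -46431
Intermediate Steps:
-33*(-12 - 55)*(-22 + 1) = -(-2211)*(-21) = -33*1407 = -46431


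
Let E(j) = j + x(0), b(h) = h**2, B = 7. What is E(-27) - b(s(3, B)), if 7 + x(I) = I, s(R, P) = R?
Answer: -43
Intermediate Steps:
x(I) = -7 + I
E(j) = -7 + j (E(j) = j + (-7 + 0) = j - 7 = -7 + j)
E(-27) - b(s(3, B)) = (-7 - 27) - 1*3**2 = -34 - 1*9 = -34 - 9 = -43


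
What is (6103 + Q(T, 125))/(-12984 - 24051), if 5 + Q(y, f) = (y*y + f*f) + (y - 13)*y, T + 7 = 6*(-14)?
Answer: -13156/12345 ≈ -1.0657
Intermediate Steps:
T = -91 (T = -7 + 6*(-14) = -7 - 84 = -91)
Q(y, f) = -5 + f² + y² + y*(-13 + y) (Q(y, f) = -5 + ((y*y + f*f) + (y - 13)*y) = -5 + ((y² + f²) + (-13 + y)*y) = -5 + ((f² + y²) + y*(-13 + y)) = -5 + (f² + y² + y*(-13 + y)) = -5 + f² + y² + y*(-13 + y))
(6103 + Q(T, 125))/(-12984 - 24051) = (6103 + (-5 + 125² - 13*(-91) + 2*(-91)²))/(-12984 - 24051) = (6103 + (-5 + 15625 + 1183 + 2*8281))/(-37035) = (6103 + (-5 + 15625 + 1183 + 16562))*(-1/37035) = (6103 + 33365)*(-1/37035) = 39468*(-1/37035) = -13156/12345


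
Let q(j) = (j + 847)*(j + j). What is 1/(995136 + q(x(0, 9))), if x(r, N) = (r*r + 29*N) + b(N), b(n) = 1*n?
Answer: 1/1598316 ≈ 6.2566e-7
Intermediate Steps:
b(n) = n
x(r, N) = r² + 30*N (x(r, N) = (r*r + 29*N) + N = (r² + 29*N) + N = r² + 30*N)
q(j) = 2*j*(847 + j) (q(j) = (847 + j)*(2*j) = 2*j*(847 + j))
1/(995136 + q(x(0, 9))) = 1/(995136 + 2*(0² + 30*9)*(847 + (0² + 30*9))) = 1/(995136 + 2*(0 + 270)*(847 + (0 + 270))) = 1/(995136 + 2*270*(847 + 270)) = 1/(995136 + 2*270*1117) = 1/(995136 + 603180) = 1/1598316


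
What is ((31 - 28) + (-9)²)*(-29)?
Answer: -2436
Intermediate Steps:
((31 - 28) + (-9)²)*(-29) = (3 + 81)*(-29) = 84*(-29) = -2436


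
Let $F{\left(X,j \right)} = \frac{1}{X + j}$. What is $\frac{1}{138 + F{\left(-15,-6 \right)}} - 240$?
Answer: $- \frac{695259}{2897} \approx -239.99$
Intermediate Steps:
$\frac{1}{138 + F{\left(-15,-6 \right)}} - 240 = \frac{1}{138 + \frac{1}{-15 - 6}} - 240 = \frac{1}{138 + \frac{1}{-21}} - 240 = \frac{1}{138 - \frac{1}{21}} - 240 = \frac{1}{\frac{2897}{21}} - 240 = \frac{21}{2897} - 240 = - \frac{695259}{2897}$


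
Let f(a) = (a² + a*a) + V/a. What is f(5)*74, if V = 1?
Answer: 18574/5 ≈ 3714.8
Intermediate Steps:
f(a) = 1/a + 2*a² (f(a) = (a² + a*a) + 1/a = (a² + a²) + 1/a = 2*a² + 1/a = 1/a + 2*a²)
f(5)*74 = ((1 + 2*5³)/5)*74 = ((1 + 2*125)/5)*74 = ((1 + 250)/5)*74 = ((⅕)*251)*74 = (251/5)*74 = 18574/5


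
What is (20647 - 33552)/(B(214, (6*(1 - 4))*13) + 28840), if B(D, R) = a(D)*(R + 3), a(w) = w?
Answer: 12905/20594 ≈ 0.62664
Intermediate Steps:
B(D, R) = D*(3 + R) (B(D, R) = D*(R + 3) = D*(3 + R))
(20647 - 33552)/(B(214, (6*(1 - 4))*13) + 28840) = (20647 - 33552)/(214*(3 + (6*(1 - 4))*13) + 28840) = -12905/(214*(3 + (6*(-3))*13) + 28840) = -12905/(214*(3 - 18*13) + 28840) = -12905/(214*(3 - 234) + 28840) = -12905/(214*(-231) + 28840) = -12905/(-49434 + 28840) = -12905/(-20594) = -12905*(-1/20594) = 12905/20594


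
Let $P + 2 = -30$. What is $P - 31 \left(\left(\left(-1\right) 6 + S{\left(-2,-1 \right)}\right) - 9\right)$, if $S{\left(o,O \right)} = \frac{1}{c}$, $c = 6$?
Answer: $\frac{2567}{6} \approx 427.83$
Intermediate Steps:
$P = -32$ ($P = -2 - 30 = -32$)
$S{\left(o,O \right)} = \frac{1}{6}$
$P - 31 \left(\left(\left(-1\right) 6 + S{\left(-2,-1 \right)}\right) - 9\right) = -32 - 31 \left(\left(\left(-1\right) 6 + \frac{1}{6}\right) - 9\right) = -32 - 31 \left(\left(-6 + \frac{1}{6}\right) - 9\right) = -32 - 31 \left(- \frac{35}{6} - 9\right) = -32 - - \frac{2759}{6} = -32 + \frac{2759}{6} = \frac{2567}{6}$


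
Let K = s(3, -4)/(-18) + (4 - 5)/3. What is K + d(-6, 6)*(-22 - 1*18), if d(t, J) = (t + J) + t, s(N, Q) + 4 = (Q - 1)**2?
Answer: 477/2 ≈ 238.50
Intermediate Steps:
s(N, Q) = -4 + (-1 + Q)**2 (s(N, Q) = -4 + (Q - 1)**2 = -4 + (-1 + Q)**2)
K = -3/2 (K = (-4 + (-1 - 4)**2)/(-18) + (4 - 5)/3 = (-4 + (-5)**2)*(-1/18) - 1*1/3 = (-4 + 25)*(-1/18) - 1/3 = 21*(-1/18) - 1/3 = -7/6 - 1/3 = -3/2 ≈ -1.5000)
d(t, J) = J + 2*t (d(t, J) = (J + t) + t = J + 2*t)
K + d(-6, 6)*(-22 - 1*18) = -3/2 + (6 + 2*(-6))*(-22 - 1*18) = -3/2 + (6 - 12)*(-22 - 18) = -3/2 - 6*(-40) = -3/2 + 240 = 477/2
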